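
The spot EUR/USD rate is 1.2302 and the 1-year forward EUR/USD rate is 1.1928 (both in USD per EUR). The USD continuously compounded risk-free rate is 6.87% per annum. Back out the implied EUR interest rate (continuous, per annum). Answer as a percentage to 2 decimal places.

9.96%

F = S·e^((r_USD − r_EUR)T) ⇒ r_EUR = r_USD − ln(F/S)/T
ln(1.1928/1.2302) = -0.030873; /(1) = -0.030873
r_EUR = 0.0687 + 0.030873 = 0.099573
r_EUR = 9.96%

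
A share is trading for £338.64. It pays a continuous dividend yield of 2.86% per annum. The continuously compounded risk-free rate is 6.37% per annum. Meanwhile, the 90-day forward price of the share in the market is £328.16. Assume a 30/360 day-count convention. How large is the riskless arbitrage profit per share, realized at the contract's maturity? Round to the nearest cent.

£13.46 per share

Fair forward: F* = S·e^(carry·T), with carry = (r − q) = 0.0637 − 0.0286 = 0.0351
F* = 338.64 · e^(0.0351 × 90/360) = 338.64 · e^0.008775 = 338.64 × 1.008814 = £341.6248
Market £328.16 < fair £341.6248: forward underpriced → reverse cash-and-carry (short spot, go long the forward).
At maturity, profit = |F_mkt − F*| = |328.16 − 341.6248| = £13.46 per share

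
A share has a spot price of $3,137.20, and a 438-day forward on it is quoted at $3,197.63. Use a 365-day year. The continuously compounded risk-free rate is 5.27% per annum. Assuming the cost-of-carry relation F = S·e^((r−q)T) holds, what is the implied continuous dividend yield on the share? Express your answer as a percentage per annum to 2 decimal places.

From F = S·e^((r−q)T): (r − q) = ln(F/S)/T
ln(3197.63/3137.20) = ln(1.019262) = 0.019079
(r − q) = 0.019079 / (438/365) = 0.015899
q = r − ln(F/S)/T = 0.0527 − 0.015899 = 0.036801
q = 3.68%

3.68%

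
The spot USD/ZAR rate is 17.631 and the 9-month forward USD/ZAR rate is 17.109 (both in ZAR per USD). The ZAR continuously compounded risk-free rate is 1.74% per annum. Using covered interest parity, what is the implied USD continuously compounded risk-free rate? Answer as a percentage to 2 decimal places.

5.75%

F = S·e^((r_ZAR − r_USD)T) ⇒ r_USD = r_ZAR − ln(F/S)/T
ln(17.109/17.631) = -0.030054; /(9/12) = -0.040072
r_USD = 0.0174 + 0.040072 = 0.057472
r_USD = 5.75%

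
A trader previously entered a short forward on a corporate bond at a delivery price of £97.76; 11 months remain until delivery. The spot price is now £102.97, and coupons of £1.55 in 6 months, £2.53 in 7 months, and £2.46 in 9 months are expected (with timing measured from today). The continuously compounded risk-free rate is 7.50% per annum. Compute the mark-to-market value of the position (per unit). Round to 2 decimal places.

-£5.47

PV(remaining coupons) I = 1.55·e^(−0.0750·6/12) + 2.53·e^(−0.0750·7/12) + 2.46·e^(−0.0750·9/12) = 6.2401
Current forward F = (S − I)·e^(rT) = (102.97 − 6.2401)·e^(0.0750·11/12) = 96.7299 × 1.071168 = 103.6140
Value (long) = (F − K)·e^(−rT) = (103.6140 − 97.76) × 0.933560 = 5.4651
Short position value = −(long value) = -£5.47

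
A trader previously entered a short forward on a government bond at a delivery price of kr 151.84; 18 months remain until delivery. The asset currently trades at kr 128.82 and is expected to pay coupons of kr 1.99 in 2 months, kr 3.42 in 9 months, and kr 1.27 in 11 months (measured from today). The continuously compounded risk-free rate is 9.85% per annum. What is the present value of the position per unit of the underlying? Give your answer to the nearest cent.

kr 8.46

PV(remaining coupons) I = 1.99·e^(−0.0985·2/12) + 3.42·e^(−0.0985·9/12) + 1.27·e^(−0.0985·11/12) = 6.2944
Current forward F = (S − I)·e^(rT) = (128.82 − 6.2944)·e^(0.0985·18/12) = 122.5256 × 1.159223 = 142.0345
Value (long) = (F − K)·e^(−rT) = (142.0345 − 151.84) × 0.862647 = -8.4587
Short position value = −(long value) = kr 8.46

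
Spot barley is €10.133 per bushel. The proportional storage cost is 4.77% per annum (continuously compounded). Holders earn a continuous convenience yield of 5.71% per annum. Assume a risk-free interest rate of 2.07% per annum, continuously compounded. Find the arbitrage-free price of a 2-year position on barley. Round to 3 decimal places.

€10.365 per bushel

Net carry = r + u − y = 0.0207 + 0.0477 − 0.0571 = 0.0113
F = S·e^((r+u−y)T) = 10.133 · e^(0.0113 × 2) = 10.133 · e^0.022600
= 10.133 × 1.022857 = €10.365 per bushel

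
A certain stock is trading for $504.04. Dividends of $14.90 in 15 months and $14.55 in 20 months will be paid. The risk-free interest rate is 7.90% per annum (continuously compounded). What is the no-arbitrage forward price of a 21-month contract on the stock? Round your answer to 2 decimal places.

PV(dividends) I = 14.90·e^(−0.0790·15/12) + 14.55·e^(−0.0790·20/12)
I = 13.4989 + 12.7550 = 26.2539
F = (S − I)·e^(rT) = (504.04 − 26.2539) · e^(0.0790·21/12)
= 477.7861 · e^0.138250 = 477.7861 × 1.148263 = $548.62

$548.62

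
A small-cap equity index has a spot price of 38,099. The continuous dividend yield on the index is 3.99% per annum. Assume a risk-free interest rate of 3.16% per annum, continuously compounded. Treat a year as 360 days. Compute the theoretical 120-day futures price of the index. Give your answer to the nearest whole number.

F = S·e^((r − q)T) = 38099 · e^((0.0316 − 0.0399) × 120/360)
= 38099 · e^-0.002767 = 38099 × 0.997237
F = 37,994

37,994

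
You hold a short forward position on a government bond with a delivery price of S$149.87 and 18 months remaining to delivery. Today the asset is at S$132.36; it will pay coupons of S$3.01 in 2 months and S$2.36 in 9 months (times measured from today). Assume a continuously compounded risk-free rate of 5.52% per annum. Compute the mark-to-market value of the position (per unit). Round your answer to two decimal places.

S$10.85

PV(remaining coupons) I = 3.01·e^(−0.0552·2/12) + 2.36·e^(−0.0552·9/12) = 5.2467
Current forward F = (S − I)·e^(rT) = (132.36 − 5.2467)·e^(0.0552·18/12) = 127.1133 × 1.086325 = 138.0864
Value (long) = (F − K)·e^(−rT) = (138.0864 − 149.87) × 0.920535 = -10.8472
Short position value = −(long value) = S$10.85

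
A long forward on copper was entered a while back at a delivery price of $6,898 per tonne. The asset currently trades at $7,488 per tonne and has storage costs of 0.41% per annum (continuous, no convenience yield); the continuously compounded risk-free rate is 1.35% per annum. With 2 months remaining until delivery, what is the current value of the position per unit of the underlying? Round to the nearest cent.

Current fair forward for the remaining 2 months: F = S·e^((r + u)·T), (r + u) = 0.0135 + 0.0041 = 0.0176
F = 7488 · e^(0.0176 × 2/12) = 7488 × 1.00293764 = 7509.9970
Value of long forward = (F − K)·e^(−rT) = (7509.9970 − 6898) · e^(−0.0135·2/12)
= 611.9970 × 0.99775253 = 610.62

$610.62 per tonne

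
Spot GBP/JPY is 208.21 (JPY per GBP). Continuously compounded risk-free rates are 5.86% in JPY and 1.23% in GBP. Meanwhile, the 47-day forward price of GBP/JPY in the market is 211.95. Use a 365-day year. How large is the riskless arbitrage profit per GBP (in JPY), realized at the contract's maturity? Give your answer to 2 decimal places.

Fair forward: F* = S·e^(carry·T), with carry = (r_JPY − r_GBP) = 0.0586 − 0.0123 = 0.0463
F* = 208.21 · e^(0.0463 × 47/365) = 208.21 · e^0.005962 = 208.21 × 1.005980 = 209.4551
Market 211.95 > fair 209.4551: forward overpriced → cash-and-carry (buy spot, short the forward).
At maturity, profit = |F_mkt − F*| = |211.95 − 209.4551| = 2.49 per GBP (in JPY)

2.49 per GBP (in JPY)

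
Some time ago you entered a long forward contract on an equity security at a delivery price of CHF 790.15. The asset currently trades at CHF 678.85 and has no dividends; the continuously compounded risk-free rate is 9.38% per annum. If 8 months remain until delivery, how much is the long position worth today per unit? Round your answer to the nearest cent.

Current fair forward for the remaining 8 months: F = S·e^(r·T), r = 0.0938
F = 678.85 · e^(0.0938 × 8/12) = 678.85 × 1.064530 = 722.6562
Value of long forward = (F − K)·e^(−rT) = (722.6562 − 790.15) · e^(−0.0938·8/12)
= -67.4938 × 0.939382 = -63.40

-CHF 63.40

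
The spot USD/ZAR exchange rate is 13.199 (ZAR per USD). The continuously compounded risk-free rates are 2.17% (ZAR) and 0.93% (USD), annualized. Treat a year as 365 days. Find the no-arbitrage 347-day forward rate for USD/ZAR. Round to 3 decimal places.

F = S·e^((r_ZAR − r_USD)T) = 13.199 · e^((0.0217 − 0.0093) × 347/365)
= 13.199 · e^0.011788 = 13.199 × 1.011858
F = 13.356 ZAR per USD

13.356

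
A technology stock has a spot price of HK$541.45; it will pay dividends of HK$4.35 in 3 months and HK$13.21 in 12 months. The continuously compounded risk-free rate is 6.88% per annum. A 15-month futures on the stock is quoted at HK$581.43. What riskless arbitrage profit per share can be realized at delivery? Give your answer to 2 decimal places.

HK$9.45 per share

PV(dividends) I = 4.35·e^(−0.0688·3/12) + 13.21·e^(−0.0688·12/12) = 16.6075
Fair futures F* = (S − I)·e^(rT) = (541.45 − 16.6075)·e^0.086000 = 524.8425 × 1.089806 = 571.9765
Market HK$581.43 > fair 571.9765: forward overpriced → cash-and-carry (borrow at r, buy the stock and collect the dividends, short the forward).
Profit at T = |F_mkt − F*| = |581.43 − 571.9765| = HK$9.45 per share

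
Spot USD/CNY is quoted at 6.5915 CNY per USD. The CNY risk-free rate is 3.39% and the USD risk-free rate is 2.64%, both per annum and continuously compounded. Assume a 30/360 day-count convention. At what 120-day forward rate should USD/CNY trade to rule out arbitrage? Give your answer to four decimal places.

F = S·e^((r_CNY − r_USD)T) = 6.5915 · e^((0.0339 − 0.0264) × 120/360)
= 6.5915 · e^0.002500 = 6.5915 × 1.002503
F = 6.6080 CNY per USD

6.6080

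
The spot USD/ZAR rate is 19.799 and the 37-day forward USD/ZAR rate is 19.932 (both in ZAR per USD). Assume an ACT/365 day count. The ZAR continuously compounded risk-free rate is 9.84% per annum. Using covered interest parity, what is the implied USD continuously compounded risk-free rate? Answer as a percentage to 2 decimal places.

F = S·e^((r_ZAR − r_USD)T) ⇒ r_USD = r_ZAR − ln(F/S)/T
ln(19.932/19.799) = 0.006695; /(37/365) = 0.066045
r_USD = 0.0984 − 0.066045 = 0.032355
r_USD = 3.24%

3.24%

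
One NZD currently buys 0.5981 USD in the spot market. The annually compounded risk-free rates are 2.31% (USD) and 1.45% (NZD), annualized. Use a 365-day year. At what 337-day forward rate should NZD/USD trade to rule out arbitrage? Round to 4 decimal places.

0.6028

By covered interest parity, F = S · (1+r_USD)^T / (1+r_NZD)^T
= 0.5981 × 1.021309 / 1.013380 = 0.5981 × 1.007824
F = 0.6028 USD per NZD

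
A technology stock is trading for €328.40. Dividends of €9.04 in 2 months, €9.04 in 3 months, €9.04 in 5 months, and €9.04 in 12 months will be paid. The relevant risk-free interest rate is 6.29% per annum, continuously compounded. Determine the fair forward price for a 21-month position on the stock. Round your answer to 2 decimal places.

€327.38

PV(dividends) I = 9.04·e^(−0.0629·2/12) + 9.04·e^(−0.0629·3/12) + 9.04·e^(−0.0629·5/12) + 9.04·e^(−0.0629·12/12)
I = 8.9457 + 8.8990 + 8.8062 + 8.4889 = 35.1398
F = (S − I)·e^(rT) = (328.40 − 35.1398) · e^(0.0629·21/12)
= 293.2602 · e^0.110075 = 293.2602 × 1.116362 = €327.38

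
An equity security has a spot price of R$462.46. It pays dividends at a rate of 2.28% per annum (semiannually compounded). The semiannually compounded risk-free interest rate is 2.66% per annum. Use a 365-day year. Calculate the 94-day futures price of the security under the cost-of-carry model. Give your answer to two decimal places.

R$462.91

F = S · (1+r/2)^(2T) / (1+q/2)^(2T)
= 462.46 × 1.006828 / 1.005856 = 462.46 × 1.000966
F = R$462.91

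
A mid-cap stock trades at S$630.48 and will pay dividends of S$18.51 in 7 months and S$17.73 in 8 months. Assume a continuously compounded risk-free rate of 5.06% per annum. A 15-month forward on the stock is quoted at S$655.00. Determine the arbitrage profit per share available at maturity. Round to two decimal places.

PV(dividends) I = 18.51·e^(−0.0506·7/12) + 17.73·e^(−0.0506·8/12) = 35.1135
Fair forward F* = (S − I)·e^(rT) = (630.48 − 35.1135)·e^0.063250 = 595.3665 × 1.065293 = 634.2398
Market S$655.00 > fair 634.2398: forward overpriced → cash-and-carry (borrow at r, buy the stock and collect the dividends, short the forward).
Profit at T = |F_mkt − F*| = |655.00 − 634.2398| = S$20.76 per share

S$20.76 per share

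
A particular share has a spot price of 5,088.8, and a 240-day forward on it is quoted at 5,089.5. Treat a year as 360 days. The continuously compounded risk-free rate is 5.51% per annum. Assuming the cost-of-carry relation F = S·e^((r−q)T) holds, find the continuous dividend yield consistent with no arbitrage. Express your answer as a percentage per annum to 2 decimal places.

5.49%

From F = S·e^((r−q)T): (r − q) = ln(F/S)/T
ln(5089.5/5088.8) = ln(1.000138) = 0.000138
(r − q) = 0.000138 / (240/360) = 0.000207
q = r − ln(F/S)/T = 0.0551 − 0.000207 = 0.054893
q = 5.49%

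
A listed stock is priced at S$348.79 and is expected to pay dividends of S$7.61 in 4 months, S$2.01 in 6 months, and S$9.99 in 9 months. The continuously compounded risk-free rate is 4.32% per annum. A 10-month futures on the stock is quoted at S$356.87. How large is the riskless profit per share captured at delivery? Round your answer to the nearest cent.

PV(dividends) I = 7.61·e^(−0.0432·4/12) + 2.01·e^(−0.0432·6/12) + 9.99·e^(−0.0432·9/12) = 19.1398
Fair futures F* = (S − I)·e^(rT) = (348.79 − 19.1398)·e^0.036000 = 329.6502 × 1.036656 = 341.7339
Market S$356.87 > fair 341.7339: forward overpriced → cash-and-carry (borrow at r, buy the stock and collect the dividends, short the forward).
Profit at T = |F_mkt − F*| = |356.87 − 341.7339| = S$15.14 per share

S$15.14 per share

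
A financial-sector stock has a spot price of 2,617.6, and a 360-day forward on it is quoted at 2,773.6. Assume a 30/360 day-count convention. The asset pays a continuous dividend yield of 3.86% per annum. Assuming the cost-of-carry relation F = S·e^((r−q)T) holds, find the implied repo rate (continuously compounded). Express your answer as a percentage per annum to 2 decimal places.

From F = S·e^((r−q)T): (r − q) = ln(F/S)/T
ln(2773.6/2617.6) = ln(1.059597) = 0.057889
(r − q) = 0.057889 / (360/360) = 0.057889
r = ln(F/S)/T + q = 0.057889 + 0.0386 = 0.096489
r = 9.65%

9.65%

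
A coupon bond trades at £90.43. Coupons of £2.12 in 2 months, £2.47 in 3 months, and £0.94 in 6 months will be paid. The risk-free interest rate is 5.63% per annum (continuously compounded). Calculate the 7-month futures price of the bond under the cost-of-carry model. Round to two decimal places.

PV(coupons) I = 2.12·e^(−0.0563·2/12) + 2.47·e^(−0.0563·3/12) + 0.94·e^(−0.0563·6/12)
I = 2.1002 + 2.4355 + 0.9139 = 5.4496
F = (S − I)·e^(rT) = (90.43 − 5.4496) · e^(0.0563·7/12)
= 84.9804 · e^0.032842 = 84.9804 × 1.033387 = £87.82

£87.82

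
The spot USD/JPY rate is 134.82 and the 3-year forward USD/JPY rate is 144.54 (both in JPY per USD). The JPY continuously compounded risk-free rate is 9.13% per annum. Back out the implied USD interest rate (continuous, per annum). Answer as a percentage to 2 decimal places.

6.81%

F = S·e^((r_JPY − r_USD)T) ⇒ r_USD = r_JPY − ln(F/S)/T
ln(144.54/134.82) = 0.069616; /(3) = 0.023205
r_USD = 0.0913 − 0.023205 = 0.068095
r_USD = 6.81%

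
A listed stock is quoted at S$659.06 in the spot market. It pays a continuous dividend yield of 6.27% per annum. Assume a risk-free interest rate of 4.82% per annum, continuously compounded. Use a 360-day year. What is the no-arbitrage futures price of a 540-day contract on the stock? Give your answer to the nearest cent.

S$644.88

F = S·e^((r − q)T) = 659.06 · e^((0.0482 − 0.0627) × 540/360)
= 659.06 · e^-0.021750 = 659.06 × 0.978485
F = S$644.88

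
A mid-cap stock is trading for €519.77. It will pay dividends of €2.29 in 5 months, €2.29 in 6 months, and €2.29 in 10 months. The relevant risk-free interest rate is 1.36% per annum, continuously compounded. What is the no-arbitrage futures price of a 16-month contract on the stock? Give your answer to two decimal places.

€522.34

PV(dividends) I = 2.29·e^(−0.0136·5/12) + 2.29·e^(−0.0136·6/12) + 2.29·e^(−0.0136·10/12)
I = 2.2771 + 2.2745 + 2.2642 = 6.8158
F = (S − I)·e^(rT) = (519.77 − 6.8158) · e^(0.0136·16/12)
= 512.9542 · e^0.018133 = 512.9542 × 1.018298 = €522.34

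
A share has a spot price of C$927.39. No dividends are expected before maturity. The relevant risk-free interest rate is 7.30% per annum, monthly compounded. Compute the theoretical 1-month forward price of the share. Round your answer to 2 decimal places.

C$933.03

F = S · (1+r/12)^(12T)
= 927.39 × 1.006083
F = C$933.03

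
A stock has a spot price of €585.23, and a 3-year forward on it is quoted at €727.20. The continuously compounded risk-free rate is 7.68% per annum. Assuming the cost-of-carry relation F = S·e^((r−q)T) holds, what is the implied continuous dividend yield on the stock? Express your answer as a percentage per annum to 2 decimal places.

From F = S·e^((r−q)T): (r − q) = ln(F/S)/T
ln(727.20/585.23) = ln(1.242588) = 0.217196
(r − q) = 0.217196 / (3) = 0.072399
q = r − ln(F/S)/T = 0.0768 − 0.072399 = 0.004401
q = 0.44%

0.44%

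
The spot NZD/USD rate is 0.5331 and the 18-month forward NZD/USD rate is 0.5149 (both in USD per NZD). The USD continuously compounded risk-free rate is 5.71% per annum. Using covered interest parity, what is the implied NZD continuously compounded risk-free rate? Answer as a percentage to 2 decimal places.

8.03%

F = S·e^((r_USD − r_NZD)T) ⇒ r_NZD = r_USD − ln(F/S)/T
ln(0.5149/0.5331) = -0.034736; /(18/12) = -0.023157
r_NZD = 0.0571 + 0.023157 = 0.080257
r_NZD = 8.03%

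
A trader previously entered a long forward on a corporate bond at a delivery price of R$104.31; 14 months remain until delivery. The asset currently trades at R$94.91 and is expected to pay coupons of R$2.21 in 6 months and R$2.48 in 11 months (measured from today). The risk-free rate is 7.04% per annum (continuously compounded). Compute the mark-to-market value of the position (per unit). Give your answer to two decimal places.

PV(remaining coupons) I = 2.21·e^(−0.0704·6/12) + 2.48·e^(−0.0704·11/12) = 4.4586
Current forward F = (S − I)·e^(rT) = (94.91 − 4.4586)·e^(0.0704·14/12) = 90.4514 × 1.085601 = 98.1941
Value (long) = (F − K)·e^(−rT) = (98.1941 − 104.31) × 0.921149 = -5.6337
Value = -R$5.63

-R$5.63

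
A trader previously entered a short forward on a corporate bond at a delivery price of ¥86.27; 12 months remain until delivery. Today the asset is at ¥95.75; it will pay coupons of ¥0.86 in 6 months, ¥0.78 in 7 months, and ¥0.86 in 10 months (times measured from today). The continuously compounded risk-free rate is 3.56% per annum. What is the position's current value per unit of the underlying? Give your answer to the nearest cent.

PV(remaining coupons) I = 0.86·e^(−0.0356·6/12) + 0.78·e^(−0.0356·7/12) + 0.86·e^(−0.0356·10/12) = 2.4437
Current forward F = (S − I)·e^(rT) = (95.75 − 2.4437)·e^(0.0356·12/12) = 93.3063 × 1.036241 = 96.6878
Value (long) = (F − K)·e^(−rT) = (96.6878 − 86.27) × 0.965026 = 10.0534
Short position value = −(long value) = -¥10.05

-¥10.05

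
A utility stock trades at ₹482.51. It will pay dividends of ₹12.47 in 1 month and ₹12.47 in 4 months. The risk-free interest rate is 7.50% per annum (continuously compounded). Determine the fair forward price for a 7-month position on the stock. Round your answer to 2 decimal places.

PV(dividends) I = 12.47·e^(−0.0750·1/12) + 12.47·e^(−0.0750·4/12)
I = 12.3923 + 12.1621 = 24.5544
F = (S − I)·e^(rT) = (482.51 − 24.5544) · e^(0.0750·7/12)
= 457.9556 · e^0.043750 = 457.9556 × 1.044721 = ₹478.44

₹478.44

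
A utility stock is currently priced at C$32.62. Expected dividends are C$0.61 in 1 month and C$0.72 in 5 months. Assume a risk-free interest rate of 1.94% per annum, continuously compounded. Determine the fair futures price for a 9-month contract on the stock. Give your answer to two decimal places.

PV(dividends) I = 0.61·e^(−0.0194·1/12) + 0.72·e^(−0.0194·5/12)
I = 0.6090 + 0.7142 = 1.3232
F = (S − I)·e^(rT) = (32.62 − 1.3232) · e^(0.0194·9/12)
= 31.2968 · e^0.014550 = 31.2968 × 1.014656 = C$31.76

C$31.76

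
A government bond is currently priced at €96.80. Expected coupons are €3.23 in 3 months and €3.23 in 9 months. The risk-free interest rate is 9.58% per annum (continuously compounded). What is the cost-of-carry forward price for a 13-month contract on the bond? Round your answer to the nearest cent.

€100.55

PV(coupons) I = 3.23·e^(−0.0958·3/12) + 3.23·e^(−0.0958·9/12)
I = 3.1536 + 3.0061 = 6.1597
F = (S − I)·e^(rT) = (96.80 − 6.1597) · e^(0.0958·13/12)
= 90.6403 · e^0.103783 = 90.6403 × 1.109360 = €100.55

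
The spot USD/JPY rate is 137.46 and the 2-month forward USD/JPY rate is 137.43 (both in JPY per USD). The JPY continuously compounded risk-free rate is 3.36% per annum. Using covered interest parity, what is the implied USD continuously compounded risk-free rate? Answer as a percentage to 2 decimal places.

F = S·e^((r_JPY − r_USD)T) ⇒ r_USD = r_JPY − ln(F/S)/T
ln(137.43/137.46) = -0.000218; /(2/12) = -0.001308
r_USD = 0.0336 + 0.001308 = 0.034908
r_USD = 3.49%

3.49%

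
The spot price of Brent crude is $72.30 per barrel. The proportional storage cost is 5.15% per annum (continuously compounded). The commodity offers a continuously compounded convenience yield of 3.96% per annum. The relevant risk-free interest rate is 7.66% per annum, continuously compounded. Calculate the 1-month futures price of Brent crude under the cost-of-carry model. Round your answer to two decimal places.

Net carry = r + u − y = 0.0766 + 0.0515 − 0.0396 = 0.0885
F = S·e^((r+u−y)T) = 72.30 · e^(0.0885 × 1/12) = 72.30 · e^0.007375
= 72.30 × 1.007402 = $72.84 per barrel

$72.84 per barrel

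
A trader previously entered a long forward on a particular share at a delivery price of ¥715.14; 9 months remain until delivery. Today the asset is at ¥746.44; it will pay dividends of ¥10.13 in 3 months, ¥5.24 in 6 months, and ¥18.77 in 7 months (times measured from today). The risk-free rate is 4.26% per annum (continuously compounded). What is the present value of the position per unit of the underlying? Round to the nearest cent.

PV(remaining dividends) I = 10.13·e^(−0.0426·3/12) + 5.24·e^(−0.0426·6/12) + 18.77·e^(−0.0426·7/12) = 33.4616
Current forward F = (S − I)·e^(rT) = (746.44 − 33.4616)·e^(0.0426·9/12) = 712.9784 × 1.032466 = 736.1260
Value (long) = (F − K)·e^(−rT) = (736.1260 − 715.14) × 0.968555 = 20.3261
Value = ¥20.33

¥20.33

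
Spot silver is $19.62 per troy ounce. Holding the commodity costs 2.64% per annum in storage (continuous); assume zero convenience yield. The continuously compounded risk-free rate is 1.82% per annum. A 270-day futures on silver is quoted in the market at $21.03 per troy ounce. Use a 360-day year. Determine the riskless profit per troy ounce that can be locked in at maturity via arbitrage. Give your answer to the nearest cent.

Fair futures: F* = S·e^(carry·T), with carry = (r + u) = 0.0182 + 0.0264 = 0.0446
F* = 19.62 · e^(0.0446 × 270/360) = 19.62 · e^0.033450 = 19.62 × 1.034016 = $20.2874
Market $21.03 > fair $20.2874: forward overpriced → cash-and-carry (buy spot, short the forward).
At maturity, profit = |F_mkt − F*| = |21.03 − 20.2874| = $0.74 per troy ounce

$0.74 per troy ounce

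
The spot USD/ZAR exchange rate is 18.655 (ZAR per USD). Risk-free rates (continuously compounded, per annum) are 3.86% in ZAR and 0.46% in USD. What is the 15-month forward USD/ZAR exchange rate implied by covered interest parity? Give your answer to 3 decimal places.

F = S·e^((r_ZAR − r_USD)T) = 18.655 · e^((0.0386 − 0.0046) × 15/12)
= 18.655 · e^0.042500 = 18.655 × 1.043416
F = 19.465 ZAR per USD

19.465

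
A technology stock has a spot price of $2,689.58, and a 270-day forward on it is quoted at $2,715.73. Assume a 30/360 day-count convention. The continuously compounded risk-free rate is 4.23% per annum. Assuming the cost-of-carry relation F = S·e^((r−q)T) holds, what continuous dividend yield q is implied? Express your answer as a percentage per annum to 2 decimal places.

From F = S·e^((r−q)T): (r − q) = ln(F/S)/T
ln(2715.73/2689.58) = ln(1.009723) = 0.009676
(r − q) = 0.009676 / (270/360) = 0.012901
q = r − ln(F/S)/T = 0.0423 − 0.012901 = 0.029399
q = 2.94%

2.94%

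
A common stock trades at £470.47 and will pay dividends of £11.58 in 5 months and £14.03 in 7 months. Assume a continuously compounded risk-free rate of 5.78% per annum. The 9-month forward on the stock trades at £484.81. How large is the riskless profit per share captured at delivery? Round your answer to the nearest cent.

£19.47 per share

PV(dividends) I = 11.58·e^(−0.0578·5/12) + 14.03·e^(−0.0578·7/12) = 24.8693
Fair forward F* = (S − I)·e^(rT) = (470.47 − 24.8693)·e^0.043350 = 445.6007 × 1.044303 = 465.3421
Market £484.81 > fair 465.3421: forward overpriced → cash-and-carry (borrow at r, buy the stock and collect the dividends, short the forward).
Profit at T = |F_mkt − F*| = |484.81 − 465.3421| = £19.47 per share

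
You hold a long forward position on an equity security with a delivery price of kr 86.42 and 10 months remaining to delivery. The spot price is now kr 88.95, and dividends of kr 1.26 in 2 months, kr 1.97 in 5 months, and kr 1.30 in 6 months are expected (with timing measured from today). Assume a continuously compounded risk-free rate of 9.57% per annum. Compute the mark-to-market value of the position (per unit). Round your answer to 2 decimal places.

kr 4.78

PV(remaining dividends) I = 1.26·e^(−0.0957·2/12) + 1.97·e^(−0.0957·5/12) + 1.30·e^(−0.0957·6/12) = 4.3723
Current forward F = (S − I)·e^(rT) = (88.95 − 4.3723)·e^(0.0957·10/12) = 84.5777 × 1.083016 = 91.5990
Value (long) = (F − K)·e^(−rT) = (91.5990 − 86.42) × 0.923347 = 4.7820
Value = kr 4.78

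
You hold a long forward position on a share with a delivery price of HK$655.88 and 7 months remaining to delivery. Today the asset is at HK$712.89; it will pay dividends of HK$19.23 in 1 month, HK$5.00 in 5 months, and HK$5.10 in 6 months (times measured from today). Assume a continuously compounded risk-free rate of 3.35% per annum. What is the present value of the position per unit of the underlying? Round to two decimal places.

PV(remaining dividends) I = 19.23·e^(−0.0335·1/12) + 5.00·e^(−0.0335·5/12) + 5.10·e^(−0.0335·6/12) = 29.1224
Current forward F = (S − I)·e^(rT) = (712.89 − 29.1224)·e^(0.0335·7/12) = 683.7676 × 1.019734 = 697.2611
Value (long) = (F − K)·e^(−rT) = (697.2611 − 655.88) × 0.980648 = 40.5803
Value = HK$40.58

HK$40.58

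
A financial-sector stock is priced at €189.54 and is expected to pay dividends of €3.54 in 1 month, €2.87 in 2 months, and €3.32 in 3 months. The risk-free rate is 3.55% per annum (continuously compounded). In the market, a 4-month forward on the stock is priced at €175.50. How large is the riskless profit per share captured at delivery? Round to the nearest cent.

€6.51 per share

PV(dividends) I = 3.54·e^(−0.0355·1/12) + 2.87·e^(−0.0355·2/12) + 3.32·e^(−0.0355·3/12) = 9.6733
Fair forward F* = (S − I)·e^(rT) = (189.54 − 9.6733)·e^0.011833 = 179.8667 × 1.011903 = 182.0077
Market €175.50 < fair 182.0077: forward underpriced → reverse cash-and-carry (short the stock, invest proceeds at r, pay the dividends, go long the forward).
Profit at T = |F_mkt − F*| = |175.50 − 182.0077| = €6.51 per share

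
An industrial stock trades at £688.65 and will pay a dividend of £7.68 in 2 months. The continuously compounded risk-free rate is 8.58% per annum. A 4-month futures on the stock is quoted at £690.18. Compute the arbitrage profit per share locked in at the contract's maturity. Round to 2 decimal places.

PV(dividends) I = 7.68·e^(−0.0858·2/12) = 7.5710
Fair futures F* = (S − I)·e^(rT) = (688.65 − 7.5710)·e^0.028600 = 681.0790 × 1.029013 = 700.8391
Market £690.18 < fair 700.8391: forward underpriced → reverse cash-and-carry (short the stock, invest proceeds at r, pay the dividends, go long the forward).
Profit at T = |F_mkt − F*| = |690.18 − 700.8391| = £10.66 per share

£10.66 per share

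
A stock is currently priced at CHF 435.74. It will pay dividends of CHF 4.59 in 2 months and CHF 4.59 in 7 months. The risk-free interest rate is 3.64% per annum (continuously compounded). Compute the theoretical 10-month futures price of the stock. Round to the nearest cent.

CHF 439.83

PV(dividends) I = 4.59·e^(−0.0364·2/12) + 4.59·e^(−0.0364·7/12)
I = 4.5622 + 4.4936 = 9.0558
F = (S − I)·e^(rT) = (435.74 − 9.0558) · e^(0.0364·10/12)
= 426.6842 · e^0.030333 = 426.6842 × 1.030798 = CHF 439.83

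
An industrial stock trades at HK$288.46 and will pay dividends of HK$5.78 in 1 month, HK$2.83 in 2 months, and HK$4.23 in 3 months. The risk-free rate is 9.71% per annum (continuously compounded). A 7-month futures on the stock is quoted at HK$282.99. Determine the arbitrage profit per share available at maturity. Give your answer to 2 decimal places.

HK$8.90 per share

PV(dividends) I = 5.78·e^(−0.0971·1/12) + 2.83·e^(−0.0971·2/12) + 4.23·e^(−0.0971·3/12) = 12.6465
Fair futures F* = (S − I)·e^(rT) = (288.46 − 12.6465)·e^0.056642 = 275.8135 × 1.058277 = 291.8871
Market HK$282.99 < fair 291.8871: forward underpriced → reverse cash-and-carry (short the stock, invest proceeds at r, pay the dividends, go long the forward).
Profit at T = |F_mkt − F*| = |282.99 − 291.8871| = HK$8.90 per share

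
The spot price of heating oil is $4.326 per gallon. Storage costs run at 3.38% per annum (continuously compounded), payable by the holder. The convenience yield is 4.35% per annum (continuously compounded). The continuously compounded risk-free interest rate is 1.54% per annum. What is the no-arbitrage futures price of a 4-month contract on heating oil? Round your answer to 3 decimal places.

$4.334 per gallon

Net carry = r + u − y = 0.0154 + 0.0338 − 0.0435 = 0.0057
F = S·e^((r+u−y)T) = 4.326 · e^(0.0057 × 4/12) = 4.326 · e^0.001900
= 4.326 × 1.001902 = $4.334 per gallon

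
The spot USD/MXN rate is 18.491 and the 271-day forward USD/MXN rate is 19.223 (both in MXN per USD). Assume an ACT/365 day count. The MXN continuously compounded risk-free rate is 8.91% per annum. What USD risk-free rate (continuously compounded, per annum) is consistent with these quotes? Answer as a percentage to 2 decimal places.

3.68%

F = S·e^((r_MXN − r_USD)T) ⇒ r_USD = r_MXN − ln(F/S)/T
ln(19.223/18.491) = 0.038823; /(271/365) = 0.052289
r_USD = 0.0891 − 0.052289 = 0.036811
r_USD = 3.68%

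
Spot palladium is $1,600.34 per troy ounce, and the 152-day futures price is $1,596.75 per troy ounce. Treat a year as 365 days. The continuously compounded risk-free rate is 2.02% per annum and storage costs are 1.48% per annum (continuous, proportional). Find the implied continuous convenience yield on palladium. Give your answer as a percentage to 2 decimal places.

F = S·e^((r+u−y)T) ⇒ (r+u−y) = ln(F/S)/T
ln(1596.75/1600.34) = -0.002246; /T ⇒ -0.005393
y = r + u − ln(F/S)/T = 0.0202 + 0.0148 + 0.005393 = 0.040393
y = 4.04%

4.04%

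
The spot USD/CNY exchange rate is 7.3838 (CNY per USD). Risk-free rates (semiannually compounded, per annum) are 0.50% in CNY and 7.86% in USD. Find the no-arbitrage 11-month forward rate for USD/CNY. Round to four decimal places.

6.9116

By covered interest parity, F = S · (1+r_CNY/2)^(2T) / (1+r_USD/2)^(2T)
= 7.3838 × 1.004588 / 1.073227 = 7.3838 × 0.936044
F = 6.9116 CNY per USD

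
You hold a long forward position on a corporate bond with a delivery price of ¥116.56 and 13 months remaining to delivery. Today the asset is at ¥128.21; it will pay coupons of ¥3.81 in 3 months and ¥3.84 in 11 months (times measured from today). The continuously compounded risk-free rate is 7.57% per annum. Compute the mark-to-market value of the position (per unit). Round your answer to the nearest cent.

¥13.51

PV(remaining coupons) I = 3.81·e^(−0.0757·3/12) + 3.84·e^(−0.0757·11/12) = 7.3211
Current forward F = (S − I)·e^(rT) = (128.21 − 7.3211)·e^(0.0757·13/12) = 120.8889 × 1.085465 = 131.2207
Value (long) = (F − K)·e^(−rT) = (131.2207 − 116.56) × 0.921264 = 13.5064
Value = ¥13.51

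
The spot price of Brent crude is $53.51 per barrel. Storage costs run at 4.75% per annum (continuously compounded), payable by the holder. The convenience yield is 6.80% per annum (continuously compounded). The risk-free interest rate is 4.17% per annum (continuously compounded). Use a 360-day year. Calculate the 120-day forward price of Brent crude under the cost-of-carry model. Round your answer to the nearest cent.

$53.89 per barrel

Net carry = r + u − y = 0.0417 + 0.0475 − 0.0680 = 0.0212
F = S·e^((r+u−y)T) = 53.51 · e^(0.0212 × 120/360) = 53.51 · e^0.007067
= 53.51 × 1.007092 = $53.89 per barrel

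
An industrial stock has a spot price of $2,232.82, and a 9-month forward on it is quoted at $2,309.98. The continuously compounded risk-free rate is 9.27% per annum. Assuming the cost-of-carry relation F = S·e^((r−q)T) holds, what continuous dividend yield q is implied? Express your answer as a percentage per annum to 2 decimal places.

4.74%

From F = S·e^((r−q)T): (r − q) = ln(F/S)/T
ln(2309.98/2232.82) = ln(1.034557) = 0.033973
(r − q) = 0.033973 / (9/12) = 0.045297
q = r − ln(F/S)/T = 0.0927 − 0.045297 = 0.047403
q = 4.74%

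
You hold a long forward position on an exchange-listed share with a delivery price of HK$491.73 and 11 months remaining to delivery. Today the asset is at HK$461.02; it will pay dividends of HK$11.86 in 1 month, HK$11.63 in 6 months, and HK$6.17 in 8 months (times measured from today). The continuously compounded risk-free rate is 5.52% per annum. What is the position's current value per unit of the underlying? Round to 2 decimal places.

-HK$35.51

PV(remaining dividends) I = 11.86·e^(−0.0552·1/12) + 11.63·e^(−0.0552·6/12) + 6.17·e^(−0.0552·8/12) = 29.0660
Current forward F = (S − I)·e^(rT) = (461.02 − 29.0660)·e^(0.0552·11/12) = 431.9540 × 1.051902 = 454.3733
Value (long) = (F − K)·e^(−rT) = (454.3733 − 491.73) × 0.950659 = -35.5135
Value = -HK$35.51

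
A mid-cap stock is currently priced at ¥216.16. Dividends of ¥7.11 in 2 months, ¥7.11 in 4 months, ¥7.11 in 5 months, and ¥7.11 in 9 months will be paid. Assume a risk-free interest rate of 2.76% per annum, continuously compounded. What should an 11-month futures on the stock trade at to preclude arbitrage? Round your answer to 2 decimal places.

PV(dividends) I = 7.11·e^(−0.0276·2/12) + 7.11·e^(−0.0276·4/12) + 7.11·e^(−0.0276·5/12) + 7.11·e^(−0.0276·9/12)
I = 7.0774 + 7.0449 + 7.0287 + 6.9643 = 28.1153
F = (S − I)·e^(rT) = (216.16 − 28.1153) · e^(0.0276·11/12)
= 188.0447 · e^0.025300 = 188.0447 × 1.025623 = ¥192.86

¥192.86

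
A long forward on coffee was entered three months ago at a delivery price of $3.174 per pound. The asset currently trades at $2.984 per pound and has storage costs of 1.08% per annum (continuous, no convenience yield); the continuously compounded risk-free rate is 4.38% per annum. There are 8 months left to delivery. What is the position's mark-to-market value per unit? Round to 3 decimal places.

Current fair forward for the remaining 8 months: F = S·e^((r + u)·T), (r + u) = 0.0438 + 0.0108 = 0.0546
F = 2.984 · e^(0.0546 × 8/12) = 2.984 × 1.037071 = 3.0946
Value of long forward = (F − K)·e^(−rT) = (3.0946 − 3.174) · e^(−0.0438·8/12)
= -0.0794 × 0.971222 = -0.077

-$0.077 per pound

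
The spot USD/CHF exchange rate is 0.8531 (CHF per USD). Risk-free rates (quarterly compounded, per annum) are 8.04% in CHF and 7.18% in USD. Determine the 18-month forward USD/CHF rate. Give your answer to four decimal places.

By covered interest parity, F = S · (1+r_CHF/4)^(4T) / (1+r_USD/4)^(4T)
= 0.8531 × 1.126825 / 1.112650 = 0.8531 × 1.012740
F = 0.8640 CHF per USD

0.8640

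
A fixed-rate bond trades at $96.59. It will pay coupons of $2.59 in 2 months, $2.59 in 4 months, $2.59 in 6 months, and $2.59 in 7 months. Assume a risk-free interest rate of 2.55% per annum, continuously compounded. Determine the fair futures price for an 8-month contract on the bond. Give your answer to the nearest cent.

$87.81

PV(coupons) I = 2.59·e^(−0.0255·2/12) + 2.59·e^(−0.0255·4/12) + 2.59·e^(−0.0255·6/12) + 2.59·e^(−0.0255·7/12)
I = 2.5790 + 2.5681 + 2.5572 + 2.5518 = 10.2561
F = (S − I)·e^(rT) = (96.59 − 10.2561) · e^(0.0255·8/12)
= 86.3339 · e^0.017000 = 86.3339 × 1.017145 = $87.81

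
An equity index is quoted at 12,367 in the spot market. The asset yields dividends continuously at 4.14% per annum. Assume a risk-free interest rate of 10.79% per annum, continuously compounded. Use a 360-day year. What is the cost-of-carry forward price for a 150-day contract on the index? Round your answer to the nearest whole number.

12,714

F = S·e^((r − q)T) = 12367 · e^((0.1079 − 0.0414) × 150/360)
= 12367 · e^0.027708 = 12367 × 1.028095
F = 12,714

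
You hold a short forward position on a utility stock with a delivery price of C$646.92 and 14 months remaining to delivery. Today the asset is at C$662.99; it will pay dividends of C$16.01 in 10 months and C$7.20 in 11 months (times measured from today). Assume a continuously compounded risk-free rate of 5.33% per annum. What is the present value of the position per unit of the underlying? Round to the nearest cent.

PV(remaining dividends) I = 16.01·e^(−0.0533·10/12) + 7.20·e^(−0.0533·11/12) = 22.1711
Current forward F = (S − I)·e^(rT) = (662.99 − 22.1711)·e^(0.0533·14/12) = 640.8189 × 1.064157 = 681.9319
Value (long) = (F − K)·e^(−rT) = (681.9319 − 646.92) × 0.939711 = 32.9011
Short position value = −(long value) = -C$32.90

-C$32.90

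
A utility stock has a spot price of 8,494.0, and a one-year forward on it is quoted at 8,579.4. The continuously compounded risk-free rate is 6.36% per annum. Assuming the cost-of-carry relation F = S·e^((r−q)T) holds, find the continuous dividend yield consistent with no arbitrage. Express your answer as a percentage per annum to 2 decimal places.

From F = S·e^((r−q)T): (r − q) = ln(F/S)/T
ln(8579.4/8494.0) = ln(1.010054) = 0.010004
(r − q) = 0.010004 / (12/12) = 0.010004
q = r − ln(F/S)/T = 0.0636 − 0.010004 = 0.053596
q = 5.36%

5.36%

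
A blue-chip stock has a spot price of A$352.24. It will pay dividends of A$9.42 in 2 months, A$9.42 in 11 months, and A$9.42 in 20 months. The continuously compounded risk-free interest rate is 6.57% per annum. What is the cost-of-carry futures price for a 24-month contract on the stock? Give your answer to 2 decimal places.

PV(dividends) I = 9.42·e^(−0.0657·2/12) + 9.42·e^(−0.0657·11/12) + 9.42·e^(−0.0657·20/12)
I = 9.3174 + 8.8694 + 8.4430 = 26.6298
F = (S − I)·e^(rT) = (352.24 − 26.6298) · e^(0.0657·24/12)
= 325.6102 · e^0.131400 = 325.6102 × 1.140424 = A$371.33

A$371.33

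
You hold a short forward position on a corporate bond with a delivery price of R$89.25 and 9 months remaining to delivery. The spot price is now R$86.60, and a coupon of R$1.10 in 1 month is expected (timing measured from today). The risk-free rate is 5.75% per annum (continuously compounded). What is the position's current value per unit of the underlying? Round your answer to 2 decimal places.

PV(remaining coupons) I = 1.10·e^(−0.0575·1/12) = 1.0947
Current forward F = (S − I)·e^(rT) = (86.60 − 1.0947)·e^(0.0575·9/12) = 85.5053 × 1.044068 = 89.2733
Value (long) = (F − K)·e^(−rT) = (89.2733 − 89.25) × 0.957792 = 0.0223
Short position value = −(long value) = -R$0.02

-R$0.02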